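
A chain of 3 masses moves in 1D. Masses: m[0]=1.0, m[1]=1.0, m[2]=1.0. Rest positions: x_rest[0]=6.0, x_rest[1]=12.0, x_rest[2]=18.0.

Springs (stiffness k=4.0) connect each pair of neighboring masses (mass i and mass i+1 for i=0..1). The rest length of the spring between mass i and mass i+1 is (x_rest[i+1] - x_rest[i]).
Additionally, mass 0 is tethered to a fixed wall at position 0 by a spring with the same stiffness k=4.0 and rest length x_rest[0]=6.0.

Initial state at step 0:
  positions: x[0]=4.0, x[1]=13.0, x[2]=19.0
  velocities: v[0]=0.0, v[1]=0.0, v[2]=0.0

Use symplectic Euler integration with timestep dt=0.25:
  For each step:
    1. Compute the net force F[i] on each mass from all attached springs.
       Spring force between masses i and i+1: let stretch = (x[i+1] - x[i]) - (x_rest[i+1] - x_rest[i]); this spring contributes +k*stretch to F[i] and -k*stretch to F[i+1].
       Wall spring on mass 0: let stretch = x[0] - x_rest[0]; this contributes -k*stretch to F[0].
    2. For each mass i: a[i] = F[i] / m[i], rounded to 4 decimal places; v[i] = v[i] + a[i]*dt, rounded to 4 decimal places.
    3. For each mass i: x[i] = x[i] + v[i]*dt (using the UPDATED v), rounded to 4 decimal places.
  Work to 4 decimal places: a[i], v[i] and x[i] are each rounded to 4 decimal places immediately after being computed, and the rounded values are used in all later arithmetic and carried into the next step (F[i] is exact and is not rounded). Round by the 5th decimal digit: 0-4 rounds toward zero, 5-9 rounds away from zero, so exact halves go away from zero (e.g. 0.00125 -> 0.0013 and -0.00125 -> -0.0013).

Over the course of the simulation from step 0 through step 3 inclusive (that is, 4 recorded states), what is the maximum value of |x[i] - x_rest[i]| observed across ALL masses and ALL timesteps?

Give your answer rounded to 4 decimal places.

Answer: 2.0156

Derivation:
Step 0: x=[4.0000 13.0000 19.0000] v=[0.0000 0.0000 0.0000]
Step 1: x=[5.2500 12.2500 19.0000] v=[5.0000 -3.0000 0.0000]
Step 2: x=[6.9375 11.4375 18.8125] v=[6.7500 -3.2500 -0.7500]
Step 3: x=[8.0156 11.3438 18.2813] v=[4.3125 -0.3750 -2.1250]
Max displacement = 2.0156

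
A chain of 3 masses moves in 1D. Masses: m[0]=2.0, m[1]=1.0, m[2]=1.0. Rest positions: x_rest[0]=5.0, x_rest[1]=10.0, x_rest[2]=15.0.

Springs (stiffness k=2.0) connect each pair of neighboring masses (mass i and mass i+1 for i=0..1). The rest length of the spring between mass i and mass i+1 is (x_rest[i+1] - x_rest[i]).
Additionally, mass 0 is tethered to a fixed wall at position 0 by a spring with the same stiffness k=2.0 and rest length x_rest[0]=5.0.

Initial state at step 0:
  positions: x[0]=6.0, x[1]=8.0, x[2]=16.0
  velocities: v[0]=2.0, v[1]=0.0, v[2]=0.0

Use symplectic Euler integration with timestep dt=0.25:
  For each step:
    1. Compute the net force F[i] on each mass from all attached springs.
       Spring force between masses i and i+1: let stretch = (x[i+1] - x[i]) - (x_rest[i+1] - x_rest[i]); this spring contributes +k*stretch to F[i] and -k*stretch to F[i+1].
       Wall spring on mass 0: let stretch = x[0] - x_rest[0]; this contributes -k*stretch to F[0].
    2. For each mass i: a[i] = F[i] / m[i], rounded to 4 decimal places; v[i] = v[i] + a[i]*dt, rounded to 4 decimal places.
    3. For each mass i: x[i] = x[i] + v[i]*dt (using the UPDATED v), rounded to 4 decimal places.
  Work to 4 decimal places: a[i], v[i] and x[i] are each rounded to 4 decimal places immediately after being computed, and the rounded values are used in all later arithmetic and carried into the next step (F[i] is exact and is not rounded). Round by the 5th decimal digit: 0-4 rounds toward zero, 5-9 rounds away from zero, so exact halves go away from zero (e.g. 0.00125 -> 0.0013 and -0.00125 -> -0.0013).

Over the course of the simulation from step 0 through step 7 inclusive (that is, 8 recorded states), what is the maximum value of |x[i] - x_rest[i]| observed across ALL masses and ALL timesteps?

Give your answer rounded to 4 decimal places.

Step 0: x=[6.0000 8.0000 16.0000] v=[2.0000 0.0000 0.0000]
Step 1: x=[6.2500 8.7500 15.6250] v=[1.0000 3.0000 -1.5000]
Step 2: x=[6.2656 10.0469 15.0156] v=[0.0625 5.1875 -2.4375]
Step 3: x=[6.1260 11.4922 14.4101] v=[-0.5586 5.7812 -2.4219]
Step 4: x=[5.9389 12.6315 14.0649] v=[-0.7486 4.5571 -1.3809]
Step 5: x=[5.7989 13.1134 14.1655] v=[-0.5602 1.9275 0.4024]
Step 6: x=[5.7536 12.8125 14.7596] v=[-0.1813 -1.2037 2.3764]
Step 7: x=[5.7899 11.8726 15.7353] v=[0.1450 -3.7596 3.9029]
Max displacement = 3.1134

Answer: 3.1134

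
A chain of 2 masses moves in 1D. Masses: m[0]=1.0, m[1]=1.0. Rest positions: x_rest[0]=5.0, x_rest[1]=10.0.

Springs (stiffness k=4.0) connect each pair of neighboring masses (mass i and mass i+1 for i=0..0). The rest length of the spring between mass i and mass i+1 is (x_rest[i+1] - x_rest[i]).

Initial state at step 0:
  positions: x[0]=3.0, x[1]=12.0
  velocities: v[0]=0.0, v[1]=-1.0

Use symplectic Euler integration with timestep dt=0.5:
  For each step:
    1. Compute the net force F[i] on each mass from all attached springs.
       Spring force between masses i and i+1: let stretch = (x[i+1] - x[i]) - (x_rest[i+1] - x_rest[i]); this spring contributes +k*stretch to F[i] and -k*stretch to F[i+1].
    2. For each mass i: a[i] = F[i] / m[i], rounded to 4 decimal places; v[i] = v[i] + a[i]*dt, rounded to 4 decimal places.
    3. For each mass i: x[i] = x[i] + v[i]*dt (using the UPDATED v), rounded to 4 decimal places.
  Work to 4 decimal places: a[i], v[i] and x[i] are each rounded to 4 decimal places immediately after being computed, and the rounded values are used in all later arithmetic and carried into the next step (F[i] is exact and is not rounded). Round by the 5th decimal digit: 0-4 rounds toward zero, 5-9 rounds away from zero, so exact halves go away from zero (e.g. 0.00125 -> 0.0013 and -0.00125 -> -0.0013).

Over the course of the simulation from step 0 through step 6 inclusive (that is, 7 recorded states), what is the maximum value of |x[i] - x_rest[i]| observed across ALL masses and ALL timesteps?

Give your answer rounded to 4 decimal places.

Answer: 3.5000

Derivation:
Step 0: x=[3.0000 12.0000] v=[0.0000 -1.0000]
Step 1: x=[7.0000 7.5000] v=[8.0000 -9.0000]
Step 2: x=[6.5000 7.5000] v=[-1.0000 0.0000]
Step 3: x=[2.0000 11.5000] v=[-9.0000 8.0000]
Step 4: x=[2.0000 11.0000] v=[0.0000 -1.0000]
Step 5: x=[6.0000 6.5000] v=[8.0000 -9.0000]
Step 6: x=[5.5000 6.5000] v=[-1.0000 0.0000]
Max displacement = 3.5000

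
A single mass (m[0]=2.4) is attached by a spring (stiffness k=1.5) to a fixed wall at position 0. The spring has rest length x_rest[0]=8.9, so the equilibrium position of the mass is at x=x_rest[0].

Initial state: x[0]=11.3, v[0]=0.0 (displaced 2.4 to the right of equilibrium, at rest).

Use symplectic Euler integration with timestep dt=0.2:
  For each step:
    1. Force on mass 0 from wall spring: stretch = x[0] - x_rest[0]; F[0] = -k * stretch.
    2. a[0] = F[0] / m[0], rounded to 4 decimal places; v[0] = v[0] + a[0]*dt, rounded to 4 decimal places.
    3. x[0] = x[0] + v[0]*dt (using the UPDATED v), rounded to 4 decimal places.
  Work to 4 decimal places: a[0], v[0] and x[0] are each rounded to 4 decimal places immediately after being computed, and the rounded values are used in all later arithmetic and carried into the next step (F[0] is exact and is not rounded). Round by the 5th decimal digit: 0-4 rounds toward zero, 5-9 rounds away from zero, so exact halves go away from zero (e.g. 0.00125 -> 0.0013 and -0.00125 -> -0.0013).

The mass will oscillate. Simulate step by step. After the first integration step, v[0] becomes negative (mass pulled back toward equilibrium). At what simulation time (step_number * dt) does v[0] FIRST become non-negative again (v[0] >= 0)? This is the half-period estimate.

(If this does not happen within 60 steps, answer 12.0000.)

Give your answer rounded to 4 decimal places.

Answer: 4.0000

Derivation:
Step 0: x=[11.3000] v=[0.0000]
Step 1: x=[11.2400] v=[-0.3000]
Step 2: x=[11.1215] v=[-0.5925]
Step 3: x=[10.9475] v=[-0.8702]
Step 4: x=[10.7223] v=[-1.1261]
Step 5: x=[10.4515] v=[-1.3539]
Step 6: x=[10.1419] v=[-1.5478]
Step 7: x=[9.8013] v=[-1.7030]
Step 8: x=[9.4382] v=[-1.8157]
Step 9: x=[9.0616] v=[-1.8830]
Step 10: x=[8.6810] v=[-1.9032]
Step 11: x=[8.3058] v=[-1.8758]
Step 12: x=[7.9455] v=[-1.8015]
Step 13: x=[7.6091] v=[-1.6822]
Step 14: x=[7.3049] v=[-1.5208]
Step 15: x=[7.0406] v=[-1.3214]
Step 16: x=[6.8228] v=[-1.0890]
Step 17: x=[6.6569] v=[-0.8293]
Step 18: x=[6.5471] v=[-0.5489]
Step 19: x=[6.4961] v=[-0.2548]
Step 20: x=[6.5052] v=[0.0457]
First v>=0 after going negative at step 20, time=4.0000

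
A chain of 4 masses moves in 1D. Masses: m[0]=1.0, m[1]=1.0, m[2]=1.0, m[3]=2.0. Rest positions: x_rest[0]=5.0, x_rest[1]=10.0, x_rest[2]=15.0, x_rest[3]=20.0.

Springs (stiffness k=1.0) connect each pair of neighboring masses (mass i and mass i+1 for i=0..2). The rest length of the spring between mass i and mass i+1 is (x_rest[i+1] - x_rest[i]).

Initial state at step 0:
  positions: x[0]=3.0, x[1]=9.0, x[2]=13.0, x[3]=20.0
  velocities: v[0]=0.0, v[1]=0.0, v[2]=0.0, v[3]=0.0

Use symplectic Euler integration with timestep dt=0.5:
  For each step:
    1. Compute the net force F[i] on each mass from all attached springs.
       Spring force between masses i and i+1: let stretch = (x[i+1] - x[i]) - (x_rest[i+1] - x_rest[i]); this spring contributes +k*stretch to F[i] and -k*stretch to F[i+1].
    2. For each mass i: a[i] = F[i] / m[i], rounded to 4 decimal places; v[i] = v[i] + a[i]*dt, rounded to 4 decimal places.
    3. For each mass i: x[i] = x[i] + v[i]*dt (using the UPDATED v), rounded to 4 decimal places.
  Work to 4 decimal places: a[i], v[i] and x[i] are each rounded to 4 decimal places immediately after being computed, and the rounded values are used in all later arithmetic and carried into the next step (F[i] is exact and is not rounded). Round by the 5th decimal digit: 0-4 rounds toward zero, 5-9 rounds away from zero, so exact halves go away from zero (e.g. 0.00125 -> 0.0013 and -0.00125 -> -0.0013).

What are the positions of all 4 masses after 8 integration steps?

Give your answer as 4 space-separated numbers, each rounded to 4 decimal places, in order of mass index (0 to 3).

Answer: 5.3034 9.1470 13.6901 18.4300

Derivation:
Step 0: x=[3.0000 9.0000 13.0000 20.0000] v=[0.0000 0.0000 0.0000 0.0000]
Step 1: x=[3.2500 8.5000 13.7500 19.7500] v=[0.5000 -1.0000 1.5000 -0.5000]
Step 2: x=[3.5625 8.0000 14.6875 19.3750] v=[0.6250 -1.0000 1.8750 -0.7500]
Step 3: x=[3.7344 8.0625 15.1250 19.0391] v=[0.3438 0.1250 0.8750 -0.6719]
Step 4: x=[3.7384 8.8086 14.7754 18.8389] v=[0.0079 1.4922 -0.6992 -0.4004]
Step 5: x=[3.7599 9.7789 13.9500 18.7558] v=[0.0430 1.9405 -1.6509 -0.1663]
Step 6: x=[4.0362 10.2872 13.2832 18.6969] v=[0.5525 1.0166 -1.3336 -0.1178]
Step 7: x=[4.6252 9.9818 13.2208 18.5863] v=[1.1780 -0.6109 -0.1248 -0.2213]
Step 8: x=[5.3034 9.1470 13.6901 18.4300] v=[1.3563 -1.6697 0.9385 -0.3127]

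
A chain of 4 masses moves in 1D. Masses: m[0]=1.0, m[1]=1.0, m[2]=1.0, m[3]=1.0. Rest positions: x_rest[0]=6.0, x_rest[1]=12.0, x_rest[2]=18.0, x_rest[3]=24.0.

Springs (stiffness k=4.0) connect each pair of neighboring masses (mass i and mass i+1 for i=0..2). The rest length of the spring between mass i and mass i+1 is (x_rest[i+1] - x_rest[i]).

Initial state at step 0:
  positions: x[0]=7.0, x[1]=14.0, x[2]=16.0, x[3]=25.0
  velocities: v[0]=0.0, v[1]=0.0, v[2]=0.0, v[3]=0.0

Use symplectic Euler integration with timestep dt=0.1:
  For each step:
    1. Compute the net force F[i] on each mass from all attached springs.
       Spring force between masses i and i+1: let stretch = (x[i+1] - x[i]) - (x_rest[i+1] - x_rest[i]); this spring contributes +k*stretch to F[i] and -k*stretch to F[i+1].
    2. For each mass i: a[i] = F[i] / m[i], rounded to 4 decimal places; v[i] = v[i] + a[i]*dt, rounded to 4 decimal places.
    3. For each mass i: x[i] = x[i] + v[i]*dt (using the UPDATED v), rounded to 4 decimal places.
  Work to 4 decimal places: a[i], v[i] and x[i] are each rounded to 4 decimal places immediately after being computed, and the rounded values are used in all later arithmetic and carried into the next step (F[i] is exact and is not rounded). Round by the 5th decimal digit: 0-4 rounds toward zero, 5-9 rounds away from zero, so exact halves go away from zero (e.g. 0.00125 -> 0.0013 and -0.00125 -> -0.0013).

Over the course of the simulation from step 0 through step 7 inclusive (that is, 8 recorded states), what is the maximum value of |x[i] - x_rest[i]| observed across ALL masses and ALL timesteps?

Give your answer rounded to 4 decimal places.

Step 0: x=[7.0000 14.0000 16.0000 25.0000] v=[0.0000 0.0000 0.0000 0.0000]
Step 1: x=[7.0400 13.8000 16.2800 24.8800] v=[0.4000 -2.0000 2.8000 -1.2000]
Step 2: x=[7.1104 13.4288 16.8048 24.6560] v=[0.7040 -3.7120 5.2480 -2.2400]
Step 3: x=[7.1935 12.9399 17.5086 24.3580] v=[0.8314 -4.8890 7.0381 -2.9805]
Step 4: x=[7.2665 12.4039 18.3036 24.0260] v=[0.7300 -5.3601 7.9504 -3.3203]
Step 5: x=[7.3050 11.8984 19.0916 23.7051] v=[0.3850 -5.0552 7.8795 -3.2093]
Step 6: x=[7.2872 11.4969 19.7764 23.4396] v=[-0.1776 -4.0153 6.8476 -2.6547]
Step 7: x=[7.1978 11.2582 20.2765 23.2676] v=[-0.8937 -2.3874 5.0011 -1.7200]
Max displacement = 2.2765

Answer: 2.2765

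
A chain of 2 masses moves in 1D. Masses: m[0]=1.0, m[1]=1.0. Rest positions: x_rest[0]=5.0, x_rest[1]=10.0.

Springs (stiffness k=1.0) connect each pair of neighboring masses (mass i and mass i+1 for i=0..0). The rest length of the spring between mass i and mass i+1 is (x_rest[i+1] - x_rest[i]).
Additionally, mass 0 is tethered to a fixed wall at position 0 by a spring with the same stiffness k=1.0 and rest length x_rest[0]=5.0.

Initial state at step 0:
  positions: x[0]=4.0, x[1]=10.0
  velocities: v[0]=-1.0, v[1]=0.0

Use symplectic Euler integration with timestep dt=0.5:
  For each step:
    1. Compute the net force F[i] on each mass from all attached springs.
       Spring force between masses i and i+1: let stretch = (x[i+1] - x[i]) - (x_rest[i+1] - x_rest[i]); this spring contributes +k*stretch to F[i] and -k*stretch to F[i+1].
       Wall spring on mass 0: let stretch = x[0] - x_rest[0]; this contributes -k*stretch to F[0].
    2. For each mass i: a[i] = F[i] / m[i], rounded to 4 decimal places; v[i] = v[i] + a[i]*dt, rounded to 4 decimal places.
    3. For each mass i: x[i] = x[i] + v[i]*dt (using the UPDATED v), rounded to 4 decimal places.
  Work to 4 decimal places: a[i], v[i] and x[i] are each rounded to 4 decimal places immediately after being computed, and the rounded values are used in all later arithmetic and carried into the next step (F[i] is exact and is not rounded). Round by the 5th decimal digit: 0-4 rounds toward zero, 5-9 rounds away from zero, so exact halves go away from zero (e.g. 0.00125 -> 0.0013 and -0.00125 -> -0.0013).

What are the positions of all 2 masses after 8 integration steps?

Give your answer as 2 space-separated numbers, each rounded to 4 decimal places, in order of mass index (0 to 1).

Step 0: x=[4.0000 10.0000] v=[-1.0000 0.0000]
Step 1: x=[4.0000 9.7500] v=[0.0000 -0.5000]
Step 2: x=[4.4375 9.3125] v=[0.8750 -0.8750]
Step 3: x=[4.9844 8.9063] v=[1.0938 -0.8125]
Step 4: x=[5.2657 8.7696] v=[0.5626 -0.2735]
Step 5: x=[5.1066 9.0069] v=[-0.3183 0.4746]
Step 6: x=[4.6459 9.5192] v=[-0.9215 1.0245]
Step 7: x=[4.2420 10.0632] v=[-0.8078 1.0879]
Step 8: x=[4.2329 10.4019] v=[-0.0182 0.6773]

Answer: 4.2329 10.4019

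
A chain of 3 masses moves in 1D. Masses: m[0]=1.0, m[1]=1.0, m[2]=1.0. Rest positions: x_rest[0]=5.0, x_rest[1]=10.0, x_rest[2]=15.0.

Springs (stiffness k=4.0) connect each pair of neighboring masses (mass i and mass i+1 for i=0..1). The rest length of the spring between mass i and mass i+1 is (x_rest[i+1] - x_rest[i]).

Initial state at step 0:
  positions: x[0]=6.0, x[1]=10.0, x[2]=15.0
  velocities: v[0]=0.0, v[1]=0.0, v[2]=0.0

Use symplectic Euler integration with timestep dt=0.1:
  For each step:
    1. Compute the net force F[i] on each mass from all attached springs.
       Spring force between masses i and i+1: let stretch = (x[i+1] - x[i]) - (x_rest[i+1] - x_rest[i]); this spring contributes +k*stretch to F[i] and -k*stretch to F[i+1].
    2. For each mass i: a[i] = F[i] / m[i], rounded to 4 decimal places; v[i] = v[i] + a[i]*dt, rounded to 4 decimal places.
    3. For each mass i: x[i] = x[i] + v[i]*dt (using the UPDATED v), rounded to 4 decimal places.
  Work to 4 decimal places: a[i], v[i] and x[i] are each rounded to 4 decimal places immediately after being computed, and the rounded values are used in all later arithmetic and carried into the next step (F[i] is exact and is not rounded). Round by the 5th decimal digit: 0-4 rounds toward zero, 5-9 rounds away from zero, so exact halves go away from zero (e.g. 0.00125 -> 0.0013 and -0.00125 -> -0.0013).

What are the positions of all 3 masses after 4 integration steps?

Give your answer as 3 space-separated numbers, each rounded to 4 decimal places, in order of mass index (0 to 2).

Answer: 5.6458 10.3320 15.0222

Derivation:
Step 0: x=[6.0000 10.0000 15.0000] v=[0.0000 0.0000 0.0000]
Step 1: x=[5.9600 10.0400 15.0000] v=[-0.4000 0.4000 0.0000]
Step 2: x=[5.8832 10.1152 15.0016] v=[-0.7680 0.7520 0.0160]
Step 3: x=[5.7757 10.2166 15.0077] v=[-1.0752 1.0138 0.0614]
Step 4: x=[5.6458 10.3320 15.0222] v=[-1.2988 1.1539 0.1450]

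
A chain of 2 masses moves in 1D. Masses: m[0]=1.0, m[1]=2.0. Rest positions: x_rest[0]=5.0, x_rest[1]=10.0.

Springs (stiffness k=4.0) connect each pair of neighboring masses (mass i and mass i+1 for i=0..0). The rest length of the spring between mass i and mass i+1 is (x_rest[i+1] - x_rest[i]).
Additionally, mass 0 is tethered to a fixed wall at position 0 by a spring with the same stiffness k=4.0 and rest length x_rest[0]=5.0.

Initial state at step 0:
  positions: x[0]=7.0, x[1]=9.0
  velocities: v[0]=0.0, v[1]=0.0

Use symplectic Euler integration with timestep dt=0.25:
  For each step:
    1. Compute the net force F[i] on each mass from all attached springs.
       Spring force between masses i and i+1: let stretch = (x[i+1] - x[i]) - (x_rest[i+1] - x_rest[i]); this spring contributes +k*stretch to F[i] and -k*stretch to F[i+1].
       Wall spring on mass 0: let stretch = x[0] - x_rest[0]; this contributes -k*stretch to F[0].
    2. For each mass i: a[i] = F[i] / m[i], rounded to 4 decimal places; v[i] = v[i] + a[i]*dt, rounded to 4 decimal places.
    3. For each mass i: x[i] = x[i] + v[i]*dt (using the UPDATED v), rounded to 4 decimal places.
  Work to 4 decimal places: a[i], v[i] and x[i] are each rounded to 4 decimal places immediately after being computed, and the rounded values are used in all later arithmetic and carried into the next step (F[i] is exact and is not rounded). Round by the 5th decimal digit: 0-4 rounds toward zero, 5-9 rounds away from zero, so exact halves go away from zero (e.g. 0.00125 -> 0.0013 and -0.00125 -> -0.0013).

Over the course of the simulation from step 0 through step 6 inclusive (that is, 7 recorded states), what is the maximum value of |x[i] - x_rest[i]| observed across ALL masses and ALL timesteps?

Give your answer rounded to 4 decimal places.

Answer: 2.3559

Derivation:
Step 0: x=[7.0000 9.0000] v=[0.0000 0.0000]
Step 1: x=[5.7500 9.3750] v=[-5.0000 1.5000]
Step 2: x=[3.9688 9.9219] v=[-7.1250 2.1875]
Step 3: x=[2.6836 10.3497] v=[-5.1407 1.7110]
Step 4: x=[2.6441 10.4442] v=[-0.1582 0.3780]
Step 5: x=[3.8936 10.1887] v=[4.9978 -1.0221]
Step 6: x=[5.7434 9.7713] v=[7.3993 -1.6697]
Max displacement = 2.3559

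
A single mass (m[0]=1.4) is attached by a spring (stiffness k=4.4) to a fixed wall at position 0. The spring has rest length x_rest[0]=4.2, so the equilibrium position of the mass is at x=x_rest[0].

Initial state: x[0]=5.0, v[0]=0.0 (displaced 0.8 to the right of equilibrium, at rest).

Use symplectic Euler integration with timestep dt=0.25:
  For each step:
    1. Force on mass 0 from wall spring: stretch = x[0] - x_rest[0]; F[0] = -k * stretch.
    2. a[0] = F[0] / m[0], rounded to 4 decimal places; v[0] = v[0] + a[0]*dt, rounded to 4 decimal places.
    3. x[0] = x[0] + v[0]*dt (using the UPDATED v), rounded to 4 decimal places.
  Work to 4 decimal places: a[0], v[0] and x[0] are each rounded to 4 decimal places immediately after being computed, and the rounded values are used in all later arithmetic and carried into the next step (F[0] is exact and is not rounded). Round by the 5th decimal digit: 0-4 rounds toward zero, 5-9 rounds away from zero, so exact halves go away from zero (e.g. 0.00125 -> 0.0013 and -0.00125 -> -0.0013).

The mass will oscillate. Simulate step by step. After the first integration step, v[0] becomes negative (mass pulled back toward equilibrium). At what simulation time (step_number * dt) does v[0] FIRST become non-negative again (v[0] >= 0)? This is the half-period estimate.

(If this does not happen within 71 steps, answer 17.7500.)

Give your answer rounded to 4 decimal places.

Answer: 2.0000

Derivation:
Step 0: x=[5.0000] v=[0.0000]
Step 1: x=[4.8429] v=[-0.6286]
Step 2: x=[4.5595] v=[-1.1337]
Step 3: x=[4.2055] v=[-1.4162]
Step 4: x=[3.8504] v=[-1.4205]
Step 5: x=[3.5640] v=[-1.1458]
Step 6: x=[3.4025] v=[-0.6461]
Step 7: x=[3.3976] v=[-0.0195]
Step 8: x=[3.5504] v=[0.6110]
First v>=0 after going negative at step 8, time=2.0000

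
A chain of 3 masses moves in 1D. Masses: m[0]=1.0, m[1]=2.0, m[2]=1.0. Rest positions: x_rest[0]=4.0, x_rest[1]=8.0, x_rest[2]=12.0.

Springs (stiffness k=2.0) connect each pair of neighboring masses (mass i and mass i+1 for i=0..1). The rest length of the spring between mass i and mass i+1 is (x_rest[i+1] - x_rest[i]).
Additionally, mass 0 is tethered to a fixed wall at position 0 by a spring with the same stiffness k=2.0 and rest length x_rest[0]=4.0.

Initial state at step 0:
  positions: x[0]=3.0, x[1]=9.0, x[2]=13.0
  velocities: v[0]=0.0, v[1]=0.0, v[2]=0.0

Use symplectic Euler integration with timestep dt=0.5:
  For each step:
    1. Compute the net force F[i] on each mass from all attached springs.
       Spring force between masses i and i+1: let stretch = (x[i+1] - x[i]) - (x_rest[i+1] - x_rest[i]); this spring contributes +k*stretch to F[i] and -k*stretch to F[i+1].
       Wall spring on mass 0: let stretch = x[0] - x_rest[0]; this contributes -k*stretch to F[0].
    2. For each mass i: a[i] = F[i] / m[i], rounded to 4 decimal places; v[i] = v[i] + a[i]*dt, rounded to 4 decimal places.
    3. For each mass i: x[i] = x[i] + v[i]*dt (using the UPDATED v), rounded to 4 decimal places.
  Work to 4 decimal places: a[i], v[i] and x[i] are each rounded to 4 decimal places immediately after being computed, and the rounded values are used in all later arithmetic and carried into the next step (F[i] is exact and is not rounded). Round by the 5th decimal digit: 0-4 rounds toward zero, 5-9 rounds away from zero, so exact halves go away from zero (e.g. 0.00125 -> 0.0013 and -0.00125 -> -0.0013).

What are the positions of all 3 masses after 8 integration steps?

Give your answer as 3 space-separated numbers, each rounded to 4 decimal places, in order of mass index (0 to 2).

Answer: 4.6474 6.9224 12.0342

Derivation:
Step 0: x=[3.0000 9.0000 13.0000] v=[0.0000 0.0000 0.0000]
Step 1: x=[4.5000 8.5000 13.0000] v=[3.0000 -1.0000 0.0000]
Step 2: x=[5.7500 8.1250 12.7500] v=[2.5000 -0.7500 -0.5000]
Step 3: x=[5.3125 8.3125 12.1875] v=[-0.8750 0.3750 -1.1250]
Step 4: x=[3.7188 8.7188 11.6875] v=[-3.1875 0.8125 -1.0000]
Step 5: x=[2.7657 8.6172 11.7032] v=[-1.9063 -0.2032 0.0313]
Step 6: x=[3.3555 7.8242 12.1759] v=[1.1795 -1.5860 0.9453]
Step 7: x=[4.5019 7.0020 12.4727] v=[2.2927 -1.6445 0.5936]
Step 8: x=[4.6474 6.9224 12.0342] v=[0.2909 -0.1592 -0.8771]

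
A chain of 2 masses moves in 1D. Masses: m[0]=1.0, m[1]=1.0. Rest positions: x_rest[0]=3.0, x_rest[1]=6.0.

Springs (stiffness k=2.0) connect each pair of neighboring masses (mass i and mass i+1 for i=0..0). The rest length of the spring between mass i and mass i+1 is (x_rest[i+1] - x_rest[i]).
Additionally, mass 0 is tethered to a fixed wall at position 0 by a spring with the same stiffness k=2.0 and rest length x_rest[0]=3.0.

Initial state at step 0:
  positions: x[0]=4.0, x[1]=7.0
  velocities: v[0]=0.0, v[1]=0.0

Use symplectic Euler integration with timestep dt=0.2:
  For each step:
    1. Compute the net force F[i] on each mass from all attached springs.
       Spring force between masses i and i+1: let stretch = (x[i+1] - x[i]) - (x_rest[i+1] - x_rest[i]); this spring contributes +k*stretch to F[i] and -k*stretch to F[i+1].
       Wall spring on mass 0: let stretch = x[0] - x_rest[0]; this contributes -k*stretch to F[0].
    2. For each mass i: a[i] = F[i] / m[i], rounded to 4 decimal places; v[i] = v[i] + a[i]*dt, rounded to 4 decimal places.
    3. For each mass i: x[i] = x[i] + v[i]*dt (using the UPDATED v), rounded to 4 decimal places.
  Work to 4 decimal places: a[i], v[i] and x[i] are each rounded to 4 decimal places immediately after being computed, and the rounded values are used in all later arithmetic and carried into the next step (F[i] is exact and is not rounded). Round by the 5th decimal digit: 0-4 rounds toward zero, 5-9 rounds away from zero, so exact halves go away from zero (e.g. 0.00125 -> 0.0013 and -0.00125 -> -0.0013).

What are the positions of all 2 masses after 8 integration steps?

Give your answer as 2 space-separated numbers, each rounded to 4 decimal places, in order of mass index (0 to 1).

Step 0: x=[4.0000 7.0000] v=[0.0000 0.0000]
Step 1: x=[3.9200 7.0000] v=[-0.4000 0.0000]
Step 2: x=[3.7728 6.9936] v=[-0.7360 -0.0320]
Step 3: x=[3.5814 6.9695] v=[-0.9568 -0.1203]
Step 4: x=[3.3746 6.9144] v=[-1.0341 -0.2755]
Step 5: x=[3.1810 6.8161] v=[-0.9680 -0.4914]
Step 6: x=[3.0237 6.6670] v=[-0.7864 -0.7454]
Step 7: x=[2.9160 6.4665] v=[-0.5386 -1.0027]
Step 8: x=[2.8590 6.2219] v=[-0.2848 -1.2229]

Answer: 2.8590 6.2219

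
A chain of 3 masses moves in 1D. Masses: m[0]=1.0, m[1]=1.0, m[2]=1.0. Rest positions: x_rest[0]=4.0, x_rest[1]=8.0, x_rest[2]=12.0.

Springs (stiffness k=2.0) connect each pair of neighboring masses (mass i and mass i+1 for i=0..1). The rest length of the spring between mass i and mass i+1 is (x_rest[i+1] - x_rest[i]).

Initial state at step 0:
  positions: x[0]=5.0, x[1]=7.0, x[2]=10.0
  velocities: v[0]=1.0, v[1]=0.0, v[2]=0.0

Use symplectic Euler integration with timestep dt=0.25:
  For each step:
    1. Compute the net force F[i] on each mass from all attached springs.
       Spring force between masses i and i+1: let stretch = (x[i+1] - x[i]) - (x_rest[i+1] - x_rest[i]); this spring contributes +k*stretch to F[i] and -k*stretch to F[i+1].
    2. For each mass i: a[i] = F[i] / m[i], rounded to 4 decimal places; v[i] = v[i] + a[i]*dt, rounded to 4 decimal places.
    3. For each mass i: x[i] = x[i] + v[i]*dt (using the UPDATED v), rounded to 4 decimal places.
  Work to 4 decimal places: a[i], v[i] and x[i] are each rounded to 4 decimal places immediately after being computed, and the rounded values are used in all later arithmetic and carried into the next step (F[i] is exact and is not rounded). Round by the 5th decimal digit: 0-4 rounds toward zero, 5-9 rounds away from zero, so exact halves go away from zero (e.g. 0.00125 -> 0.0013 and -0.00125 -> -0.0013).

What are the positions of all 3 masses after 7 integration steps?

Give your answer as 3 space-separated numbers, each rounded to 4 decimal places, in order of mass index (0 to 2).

Step 0: x=[5.0000 7.0000 10.0000] v=[1.0000 0.0000 0.0000]
Step 1: x=[5.0000 7.1250 10.1250] v=[0.0000 0.5000 0.5000]
Step 2: x=[4.7656 7.3594 10.3750] v=[-0.9375 0.9375 1.0000]
Step 3: x=[4.3555 7.6465 10.7481] v=[-1.6406 1.1484 1.4922]
Step 4: x=[3.8567 7.9099 11.2335] v=[-1.9951 1.0537 1.9414]
Step 5: x=[3.3646 8.0821 11.8034] v=[-1.9685 0.6889 2.2796]
Step 6: x=[2.9622 8.1298 12.4082] v=[-1.6098 0.1908 2.4190]
Step 7: x=[2.7057 8.0664 12.9782] v=[-1.0260 -0.2538 2.2798]

Answer: 2.7057 8.0664 12.9782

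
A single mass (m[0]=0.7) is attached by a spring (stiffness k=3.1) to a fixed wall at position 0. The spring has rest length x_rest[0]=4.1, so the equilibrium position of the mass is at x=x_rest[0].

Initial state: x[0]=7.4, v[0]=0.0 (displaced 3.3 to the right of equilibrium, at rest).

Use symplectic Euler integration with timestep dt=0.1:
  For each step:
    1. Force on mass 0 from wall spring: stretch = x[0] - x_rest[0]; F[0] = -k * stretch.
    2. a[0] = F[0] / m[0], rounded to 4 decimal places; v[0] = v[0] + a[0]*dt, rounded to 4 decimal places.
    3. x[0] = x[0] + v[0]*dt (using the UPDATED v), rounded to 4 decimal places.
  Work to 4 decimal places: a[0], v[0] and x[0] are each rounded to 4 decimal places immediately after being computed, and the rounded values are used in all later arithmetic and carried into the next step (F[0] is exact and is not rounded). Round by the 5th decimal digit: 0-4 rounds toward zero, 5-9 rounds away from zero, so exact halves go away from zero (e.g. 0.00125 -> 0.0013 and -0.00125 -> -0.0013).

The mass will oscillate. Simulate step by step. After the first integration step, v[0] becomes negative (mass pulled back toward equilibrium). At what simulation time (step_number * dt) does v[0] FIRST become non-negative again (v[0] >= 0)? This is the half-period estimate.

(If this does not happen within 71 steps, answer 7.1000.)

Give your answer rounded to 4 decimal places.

Answer: 1.5000

Derivation:
Step 0: x=[7.4000] v=[0.0000]
Step 1: x=[7.2539] v=[-1.4614]
Step 2: x=[6.9681] v=[-2.8581]
Step 3: x=[6.5553] v=[-4.1283]
Step 4: x=[6.0337] v=[-5.2157]
Step 5: x=[5.4265] v=[-6.0721]
Step 6: x=[4.7605] v=[-6.6596]
Step 7: x=[4.0653] v=[-6.9521]
Step 8: x=[3.3716] v=[-6.9367]
Step 9: x=[2.7102] v=[-6.6141]
Step 10: x=[2.1103] v=[-5.9986]
Step 11: x=[1.5986] v=[-5.1175]
Step 12: x=[1.1976] v=[-4.0097]
Step 13: x=[0.9252] v=[-2.7244]
Step 14: x=[0.7934] v=[-1.3184]
Step 15: x=[0.8080] v=[0.1460]
First v>=0 after going negative at step 15, time=1.5000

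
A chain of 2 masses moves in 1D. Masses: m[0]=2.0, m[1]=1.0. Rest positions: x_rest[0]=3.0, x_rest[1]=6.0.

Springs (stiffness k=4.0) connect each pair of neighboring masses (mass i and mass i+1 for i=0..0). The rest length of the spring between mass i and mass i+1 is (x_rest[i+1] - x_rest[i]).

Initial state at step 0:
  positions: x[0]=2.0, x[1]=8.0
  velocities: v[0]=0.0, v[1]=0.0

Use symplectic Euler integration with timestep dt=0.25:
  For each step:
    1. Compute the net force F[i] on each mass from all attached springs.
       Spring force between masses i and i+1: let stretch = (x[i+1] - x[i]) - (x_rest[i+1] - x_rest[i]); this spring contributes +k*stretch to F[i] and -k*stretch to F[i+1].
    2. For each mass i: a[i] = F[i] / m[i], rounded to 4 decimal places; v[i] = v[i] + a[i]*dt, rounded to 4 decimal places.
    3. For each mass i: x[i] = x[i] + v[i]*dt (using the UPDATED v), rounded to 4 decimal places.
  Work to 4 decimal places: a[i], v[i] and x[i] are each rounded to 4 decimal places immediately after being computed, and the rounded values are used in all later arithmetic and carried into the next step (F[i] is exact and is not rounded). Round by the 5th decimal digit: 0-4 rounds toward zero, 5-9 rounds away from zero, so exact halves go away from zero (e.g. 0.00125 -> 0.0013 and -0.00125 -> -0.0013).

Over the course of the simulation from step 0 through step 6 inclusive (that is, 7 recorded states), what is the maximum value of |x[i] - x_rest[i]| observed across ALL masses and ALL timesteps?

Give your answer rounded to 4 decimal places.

Answer: 2.0181

Derivation:
Step 0: x=[2.0000 8.0000] v=[0.0000 0.0000]
Step 1: x=[2.3750 7.2500] v=[1.5000 -3.0000]
Step 2: x=[2.9844 6.0313] v=[2.4375 -4.8750]
Step 3: x=[3.5997 4.8008] v=[2.4610 -4.9219]
Step 4: x=[3.9901 4.0201] v=[1.5616 -3.1230]
Step 5: x=[4.0093 3.9819] v=[0.0766 -0.1530]
Step 6: x=[3.6500 4.7005] v=[-1.4371 2.8744]
Max displacement = 2.0181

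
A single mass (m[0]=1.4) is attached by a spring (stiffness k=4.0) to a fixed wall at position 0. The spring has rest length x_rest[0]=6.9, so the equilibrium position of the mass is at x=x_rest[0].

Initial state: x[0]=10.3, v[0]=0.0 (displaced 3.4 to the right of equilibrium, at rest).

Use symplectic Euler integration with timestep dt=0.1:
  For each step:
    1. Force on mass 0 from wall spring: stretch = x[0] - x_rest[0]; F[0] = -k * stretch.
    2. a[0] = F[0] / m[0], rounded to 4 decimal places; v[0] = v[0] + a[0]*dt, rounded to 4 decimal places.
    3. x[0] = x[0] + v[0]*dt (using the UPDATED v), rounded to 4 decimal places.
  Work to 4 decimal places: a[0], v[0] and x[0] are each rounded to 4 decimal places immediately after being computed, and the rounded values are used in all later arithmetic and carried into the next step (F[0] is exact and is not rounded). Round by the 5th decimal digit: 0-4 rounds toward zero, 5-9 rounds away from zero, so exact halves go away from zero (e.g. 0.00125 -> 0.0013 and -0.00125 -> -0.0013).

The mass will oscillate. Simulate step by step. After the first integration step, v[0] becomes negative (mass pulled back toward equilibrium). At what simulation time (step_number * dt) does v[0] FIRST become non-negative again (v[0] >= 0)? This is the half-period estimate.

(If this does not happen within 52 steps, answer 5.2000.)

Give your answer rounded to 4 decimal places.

Answer: 1.9000

Derivation:
Step 0: x=[10.3000] v=[0.0000]
Step 1: x=[10.2029] v=[-0.9714]
Step 2: x=[10.0114] v=[-1.9151]
Step 3: x=[9.7310] v=[-2.8041]
Step 4: x=[9.3697] v=[-3.6130]
Step 5: x=[8.9378] v=[-4.3186]
Step 6: x=[8.4477] v=[-4.9008]
Step 7: x=[7.9134] v=[-5.3430]
Step 8: x=[7.3502] v=[-5.6325]
Step 9: x=[6.7741] v=[-5.7611]
Step 10: x=[6.2016] v=[-5.7251]
Step 11: x=[5.6490] v=[-5.5256]
Step 12: x=[5.1322] v=[-5.1682]
Step 13: x=[4.6659] v=[-4.6631]
Step 14: x=[4.2634] v=[-4.0248]
Step 15: x=[3.9363] v=[-3.2715]
Step 16: x=[3.6938] v=[-2.4247]
Step 17: x=[3.5429] v=[-1.5086]
Step 18: x=[3.4880] v=[-0.5494]
Step 19: x=[3.5306] v=[0.4255]
First v>=0 after going negative at step 19, time=1.9000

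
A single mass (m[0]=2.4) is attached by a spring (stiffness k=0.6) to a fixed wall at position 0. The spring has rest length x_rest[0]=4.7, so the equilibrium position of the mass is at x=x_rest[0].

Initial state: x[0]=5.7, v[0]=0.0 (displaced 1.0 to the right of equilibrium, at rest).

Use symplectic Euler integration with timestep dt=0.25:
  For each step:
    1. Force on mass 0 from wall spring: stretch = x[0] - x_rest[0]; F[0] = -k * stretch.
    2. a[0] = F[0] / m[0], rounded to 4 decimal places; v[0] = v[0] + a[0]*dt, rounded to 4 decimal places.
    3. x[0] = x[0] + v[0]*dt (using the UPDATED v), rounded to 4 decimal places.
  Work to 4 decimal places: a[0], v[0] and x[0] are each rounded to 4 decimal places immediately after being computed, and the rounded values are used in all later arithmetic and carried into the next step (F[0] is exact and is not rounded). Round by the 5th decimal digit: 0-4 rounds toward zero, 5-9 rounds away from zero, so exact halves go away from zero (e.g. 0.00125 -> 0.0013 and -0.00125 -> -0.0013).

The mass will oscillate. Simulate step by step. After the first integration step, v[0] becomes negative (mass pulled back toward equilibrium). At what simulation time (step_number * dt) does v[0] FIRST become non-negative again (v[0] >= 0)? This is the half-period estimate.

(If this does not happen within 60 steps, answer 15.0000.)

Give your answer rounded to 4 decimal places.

Answer: 6.5000

Derivation:
Step 0: x=[5.7000] v=[0.0000]
Step 1: x=[5.6844] v=[-0.0625]
Step 2: x=[5.6534] v=[-0.1240]
Step 3: x=[5.6075] v=[-0.1836]
Step 4: x=[5.5474] v=[-0.2403]
Step 5: x=[5.4741] v=[-0.2933]
Step 6: x=[5.3887] v=[-0.3417]
Step 7: x=[5.2925] v=[-0.3848]
Step 8: x=[5.1871] v=[-0.4218]
Step 9: x=[5.0740] v=[-0.4523]
Step 10: x=[4.9551] v=[-0.4757]
Step 11: x=[4.8322] v=[-0.4917]
Step 12: x=[4.7072] v=[-0.5000]
Step 13: x=[4.5821] v=[-0.5005]
Step 14: x=[4.4588] v=[-0.4931]
Step 15: x=[4.3393] v=[-0.4780]
Step 16: x=[4.2254] v=[-0.4555]
Step 17: x=[4.1190] v=[-0.4258]
Step 18: x=[4.0216] v=[-0.3895]
Step 19: x=[3.9348] v=[-0.3471]
Step 20: x=[3.8600] v=[-0.2993]
Step 21: x=[3.7983] v=[-0.2468]
Step 22: x=[3.7507] v=[-0.1905]
Step 23: x=[3.7179] v=[-0.1312]
Step 24: x=[3.7005] v=[-0.0698]
Step 25: x=[3.6987] v=[-0.0073]
Step 26: x=[3.7125] v=[0.0553]
First v>=0 after going negative at step 26, time=6.5000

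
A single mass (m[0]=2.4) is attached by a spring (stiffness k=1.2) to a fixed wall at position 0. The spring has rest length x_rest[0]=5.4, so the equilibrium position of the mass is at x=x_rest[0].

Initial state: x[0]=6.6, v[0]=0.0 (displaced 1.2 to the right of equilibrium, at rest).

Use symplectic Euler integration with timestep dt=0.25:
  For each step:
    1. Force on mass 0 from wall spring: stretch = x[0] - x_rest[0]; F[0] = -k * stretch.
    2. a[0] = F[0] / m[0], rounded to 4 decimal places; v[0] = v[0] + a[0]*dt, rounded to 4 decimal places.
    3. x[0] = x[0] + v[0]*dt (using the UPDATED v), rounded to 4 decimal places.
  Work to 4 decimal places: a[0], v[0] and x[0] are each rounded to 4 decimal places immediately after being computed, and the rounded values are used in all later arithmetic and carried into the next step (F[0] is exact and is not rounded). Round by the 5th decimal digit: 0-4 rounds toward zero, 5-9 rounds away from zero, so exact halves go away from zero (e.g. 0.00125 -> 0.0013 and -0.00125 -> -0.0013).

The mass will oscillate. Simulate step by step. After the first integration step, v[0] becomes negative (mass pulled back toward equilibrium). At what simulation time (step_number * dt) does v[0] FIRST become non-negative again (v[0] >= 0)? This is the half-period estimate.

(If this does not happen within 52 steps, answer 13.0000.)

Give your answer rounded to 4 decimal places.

Answer: 4.5000

Derivation:
Step 0: x=[6.6000] v=[0.0000]
Step 1: x=[6.5625] v=[-0.1500]
Step 2: x=[6.4887] v=[-0.2953]
Step 3: x=[6.3809] v=[-0.4314]
Step 4: x=[6.2424] v=[-0.5540]
Step 5: x=[6.0776] v=[-0.6593]
Step 6: x=[5.8916] v=[-0.7440]
Step 7: x=[5.6902] v=[-0.8055]
Step 8: x=[5.4798] v=[-0.8418]
Step 9: x=[5.2669] v=[-0.8518]
Step 10: x=[5.0581] v=[-0.8352]
Step 11: x=[4.8600] v=[-0.7925]
Step 12: x=[4.6788] v=[-0.7250]
Step 13: x=[4.5201] v=[-0.6349]
Step 14: x=[4.3889] v=[-0.5249]
Step 15: x=[4.2893] v=[-0.3985]
Step 16: x=[4.2244] v=[-0.2597]
Step 17: x=[4.1962] v=[-0.1128]
Step 18: x=[4.2056] v=[0.0377]
First v>=0 after going negative at step 18, time=4.5000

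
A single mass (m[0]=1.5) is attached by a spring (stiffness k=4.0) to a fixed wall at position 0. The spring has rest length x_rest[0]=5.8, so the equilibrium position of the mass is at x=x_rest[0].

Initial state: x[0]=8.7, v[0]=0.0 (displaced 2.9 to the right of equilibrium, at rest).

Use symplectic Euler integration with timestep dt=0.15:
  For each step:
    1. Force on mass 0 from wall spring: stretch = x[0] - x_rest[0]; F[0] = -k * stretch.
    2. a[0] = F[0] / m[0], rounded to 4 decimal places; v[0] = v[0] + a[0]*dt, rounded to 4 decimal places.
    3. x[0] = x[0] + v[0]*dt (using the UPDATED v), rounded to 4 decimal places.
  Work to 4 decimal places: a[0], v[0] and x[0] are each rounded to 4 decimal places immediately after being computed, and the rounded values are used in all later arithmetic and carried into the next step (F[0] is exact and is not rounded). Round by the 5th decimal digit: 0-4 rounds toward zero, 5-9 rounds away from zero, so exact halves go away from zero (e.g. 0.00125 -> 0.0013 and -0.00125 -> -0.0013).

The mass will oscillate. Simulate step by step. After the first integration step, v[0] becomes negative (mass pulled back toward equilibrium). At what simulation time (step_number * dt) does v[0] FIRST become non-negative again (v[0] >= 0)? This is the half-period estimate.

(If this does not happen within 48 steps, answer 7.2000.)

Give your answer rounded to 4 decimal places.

Step 0: x=[8.7000] v=[0.0000]
Step 1: x=[8.5260] v=[-1.1600]
Step 2: x=[8.1884] v=[-2.2504]
Step 3: x=[7.7075] v=[-3.2058]
Step 4: x=[7.1122] v=[-3.9688]
Step 5: x=[6.4381] v=[-4.4937]
Step 6: x=[5.7258] v=[-4.7489]
Step 7: x=[5.0179] v=[-4.7192]
Step 8: x=[4.3569] v=[-4.4064]
Step 9: x=[3.7825] v=[-3.8292]
Step 10: x=[3.3292] v=[-3.0222]
Step 11: x=[3.0241] v=[-2.0339]
Step 12: x=[2.8856] v=[-0.9235]
Step 13: x=[2.9219] v=[0.2423]
First v>=0 after going negative at step 13, time=1.9500

Answer: 1.9500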